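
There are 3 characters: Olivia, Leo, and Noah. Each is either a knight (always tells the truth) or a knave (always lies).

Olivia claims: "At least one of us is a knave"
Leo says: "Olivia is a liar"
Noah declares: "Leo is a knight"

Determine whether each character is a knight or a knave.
Olivia is a knight.
Leo is a knave.
Noah is a knave.

Verification:
- Olivia (knight) says "At least one of us is a knave" - this is TRUE because Leo and Noah are knaves.
- Leo (knave) says "Olivia is a liar" - this is FALSE (a lie) because Olivia is a knight.
- Noah (knave) says "Leo is a knight" - this is FALSE (a lie) because Leo is a knave.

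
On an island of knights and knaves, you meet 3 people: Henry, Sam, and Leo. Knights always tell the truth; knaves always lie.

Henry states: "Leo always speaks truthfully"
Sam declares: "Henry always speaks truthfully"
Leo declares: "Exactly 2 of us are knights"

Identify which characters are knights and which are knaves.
Henry is a knave.
Sam is a knave.
Leo is a knave.

Verification:
- Henry (knave) says "Leo always speaks truthfully" - this is FALSE (a lie) because Leo is a knave.
- Sam (knave) says "Henry always speaks truthfully" - this is FALSE (a lie) because Henry is a knave.
- Leo (knave) says "Exactly 2 of us are knights" - this is FALSE (a lie) because there are 0 knights.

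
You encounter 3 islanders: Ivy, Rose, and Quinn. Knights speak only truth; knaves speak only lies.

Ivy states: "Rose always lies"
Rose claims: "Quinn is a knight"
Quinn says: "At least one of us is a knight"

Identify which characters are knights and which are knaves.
Ivy is a knave.
Rose is a knight.
Quinn is a knight.

Verification:
- Ivy (knave) says "Rose always lies" - this is FALSE (a lie) because Rose is a knight.
- Rose (knight) says "Quinn is a knight" - this is TRUE because Quinn is a knight.
- Quinn (knight) says "At least one of us is a knight" - this is TRUE because Rose and Quinn are knights.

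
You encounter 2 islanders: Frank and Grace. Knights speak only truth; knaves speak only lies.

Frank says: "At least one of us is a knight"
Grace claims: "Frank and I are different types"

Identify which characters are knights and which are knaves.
Frank is a knave.
Grace is a knave.

Verification:
- Frank (knave) says "At least one of us is a knight" - this is FALSE (a lie) because no one is a knight.
- Grace (knave) says "Frank and I are different types" - this is FALSE (a lie) because Grace is a knave and Frank is a knave.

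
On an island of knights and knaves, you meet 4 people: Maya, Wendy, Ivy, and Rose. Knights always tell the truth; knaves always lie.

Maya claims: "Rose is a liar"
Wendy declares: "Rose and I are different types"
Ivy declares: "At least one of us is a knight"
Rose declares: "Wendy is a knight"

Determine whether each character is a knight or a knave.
Maya is a knight.
Wendy is a knave.
Ivy is a knight.
Rose is a knave.

Verification:
- Maya (knight) says "Rose is a liar" - this is TRUE because Rose is a knave.
- Wendy (knave) says "Rose and I are different types" - this is FALSE (a lie) because Wendy is a knave and Rose is a knave.
- Ivy (knight) says "At least one of us is a knight" - this is TRUE because Maya and Ivy are knights.
- Rose (knave) says "Wendy is a knight" - this is FALSE (a lie) because Wendy is a knave.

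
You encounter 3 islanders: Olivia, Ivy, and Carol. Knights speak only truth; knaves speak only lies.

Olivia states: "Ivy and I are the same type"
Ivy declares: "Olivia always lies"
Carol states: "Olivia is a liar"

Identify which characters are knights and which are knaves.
Olivia is a knave.
Ivy is a knight.
Carol is a knight.

Verification:
- Olivia (knave) says "Ivy and I are the same type" - this is FALSE (a lie) because Olivia is a knave and Ivy is a knight.
- Ivy (knight) says "Olivia always lies" - this is TRUE because Olivia is a knave.
- Carol (knight) says "Olivia is a liar" - this is TRUE because Olivia is a knave.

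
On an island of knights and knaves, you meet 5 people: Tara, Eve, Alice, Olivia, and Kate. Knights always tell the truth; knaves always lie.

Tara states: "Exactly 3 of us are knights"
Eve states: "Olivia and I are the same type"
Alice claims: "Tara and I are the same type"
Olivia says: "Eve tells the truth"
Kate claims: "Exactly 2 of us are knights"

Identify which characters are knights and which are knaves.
Tara is a knight.
Eve is a knight.
Alice is a knave.
Olivia is a knight.
Kate is a knave.

Verification:
- Tara (knight) says "Exactly 3 of us are knights" - this is TRUE because there are 3 knights.
- Eve (knight) says "Olivia and I are the same type" - this is TRUE because Eve is a knight and Olivia is a knight.
- Alice (knave) says "Tara and I are the same type" - this is FALSE (a lie) because Alice is a knave and Tara is a knight.
- Olivia (knight) says "Eve tells the truth" - this is TRUE because Eve is a knight.
- Kate (knave) says "Exactly 2 of us are knights" - this is FALSE (a lie) because there are 3 knights.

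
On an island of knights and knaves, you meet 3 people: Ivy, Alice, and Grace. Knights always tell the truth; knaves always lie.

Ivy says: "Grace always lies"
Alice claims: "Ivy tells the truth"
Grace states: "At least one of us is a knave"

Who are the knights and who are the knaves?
Ivy is a knave.
Alice is a knave.
Grace is a knight.

Verification:
- Ivy (knave) says "Grace always lies" - this is FALSE (a lie) because Grace is a knight.
- Alice (knave) says "Ivy tells the truth" - this is FALSE (a lie) because Ivy is a knave.
- Grace (knight) says "At least one of us is a knave" - this is TRUE because Ivy and Alice are knaves.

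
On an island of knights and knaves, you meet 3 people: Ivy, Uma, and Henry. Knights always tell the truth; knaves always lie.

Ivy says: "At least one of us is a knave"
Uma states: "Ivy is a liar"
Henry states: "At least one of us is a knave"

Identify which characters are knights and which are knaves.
Ivy is a knight.
Uma is a knave.
Henry is a knight.

Verification:
- Ivy (knight) says "At least one of us is a knave" - this is TRUE because Uma is a knave.
- Uma (knave) says "Ivy is a liar" - this is FALSE (a lie) because Ivy is a knight.
- Henry (knight) says "At least one of us is a knave" - this is TRUE because Uma is a knave.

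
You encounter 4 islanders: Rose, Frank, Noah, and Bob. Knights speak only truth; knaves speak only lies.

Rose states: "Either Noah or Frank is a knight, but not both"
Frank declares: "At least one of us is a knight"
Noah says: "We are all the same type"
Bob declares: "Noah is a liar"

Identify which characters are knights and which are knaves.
Rose is a knight.
Frank is a knight.
Noah is a knave.
Bob is a knight.

Verification:
- Rose (knight) says "Either Noah or Frank is a knight, but not both" - this is TRUE because Noah is a knave and Frank is a knight.
- Frank (knight) says "At least one of us is a knight" - this is TRUE because Rose, Frank, and Bob are knights.
- Noah (knave) says "We are all the same type" - this is FALSE (a lie) because Rose, Frank, and Bob are knights and Noah is a knave.
- Bob (knight) says "Noah is a liar" - this is TRUE because Noah is a knave.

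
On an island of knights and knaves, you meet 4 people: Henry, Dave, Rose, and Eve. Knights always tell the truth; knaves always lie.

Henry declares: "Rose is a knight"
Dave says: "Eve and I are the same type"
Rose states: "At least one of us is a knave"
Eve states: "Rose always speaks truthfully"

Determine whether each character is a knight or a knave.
Henry is a knight.
Dave is a knave.
Rose is a knight.
Eve is a knight.

Verification:
- Henry (knight) says "Rose is a knight" - this is TRUE because Rose is a knight.
- Dave (knave) says "Eve and I are the same type" - this is FALSE (a lie) because Dave is a knave and Eve is a knight.
- Rose (knight) says "At least one of us is a knave" - this is TRUE because Dave is a knave.
- Eve (knight) says "Rose always speaks truthfully" - this is TRUE because Rose is a knight.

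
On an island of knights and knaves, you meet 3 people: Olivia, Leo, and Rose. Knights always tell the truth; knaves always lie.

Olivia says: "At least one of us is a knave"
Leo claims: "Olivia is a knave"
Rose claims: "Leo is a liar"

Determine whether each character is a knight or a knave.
Olivia is a knight.
Leo is a knave.
Rose is a knight.

Verification:
- Olivia (knight) says "At least one of us is a knave" - this is TRUE because Leo is a knave.
- Leo (knave) says "Olivia is a knave" - this is FALSE (a lie) because Olivia is a knight.
- Rose (knight) says "Leo is a liar" - this is TRUE because Leo is a knave.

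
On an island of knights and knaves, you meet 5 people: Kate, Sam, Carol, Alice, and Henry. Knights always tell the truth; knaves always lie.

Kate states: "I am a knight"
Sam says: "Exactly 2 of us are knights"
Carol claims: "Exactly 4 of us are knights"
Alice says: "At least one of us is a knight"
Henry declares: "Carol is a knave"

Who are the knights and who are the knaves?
Kate is a knight.
Sam is a knave.
Carol is a knave.
Alice is a knight.
Henry is a knight.

Verification:
- Kate (knight) says "I am a knight" - this is TRUE because Kate is a knight.
- Sam (knave) says "Exactly 2 of us are knights" - this is FALSE (a lie) because there are 3 knights.
- Carol (knave) says "Exactly 4 of us are knights" - this is FALSE (a lie) because there are 3 knights.
- Alice (knight) says "At least one of us is a knight" - this is TRUE because Kate, Alice, and Henry are knights.
- Henry (knight) says "Carol is a knave" - this is TRUE because Carol is a knave.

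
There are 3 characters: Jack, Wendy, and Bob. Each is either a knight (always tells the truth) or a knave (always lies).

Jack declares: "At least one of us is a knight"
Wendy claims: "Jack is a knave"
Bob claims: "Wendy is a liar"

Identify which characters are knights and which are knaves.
Jack is a knight.
Wendy is a knave.
Bob is a knight.

Verification:
- Jack (knight) says "At least one of us is a knight" - this is TRUE because Jack and Bob are knights.
- Wendy (knave) says "Jack is a knave" - this is FALSE (a lie) because Jack is a knight.
- Bob (knight) says "Wendy is a liar" - this is TRUE because Wendy is a knave.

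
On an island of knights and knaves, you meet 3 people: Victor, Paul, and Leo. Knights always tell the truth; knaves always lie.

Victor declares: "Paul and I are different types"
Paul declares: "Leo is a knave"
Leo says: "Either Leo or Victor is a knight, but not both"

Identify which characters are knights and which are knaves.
Victor is a knave.
Paul is a knave.
Leo is a knight.

Verification:
- Victor (knave) says "Paul and I are different types" - this is FALSE (a lie) because Victor is a knave and Paul is a knave.
- Paul (knave) says "Leo is a knave" - this is FALSE (a lie) because Leo is a knight.
- Leo (knight) says "Either Leo or Victor is a knight, but not both" - this is TRUE because Leo is a knight and Victor is a knave.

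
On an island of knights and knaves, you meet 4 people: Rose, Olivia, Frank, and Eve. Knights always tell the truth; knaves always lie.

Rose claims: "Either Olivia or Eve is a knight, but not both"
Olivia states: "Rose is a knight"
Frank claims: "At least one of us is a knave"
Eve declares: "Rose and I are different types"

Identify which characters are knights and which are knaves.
Rose is a knave.
Olivia is a knave.
Frank is a knight.
Eve is a knave.

Verification:
- Rose (knave) says "Either Olivia or Eve is a knight, but not both" - this is FALSE (a lie) because Olivia is a knave and Eve is a knave.
- Olivia (knave) says "Rose is a knight" - this is FALSE (a lie) because Rose is a knave.
- Frank (knight) says "At least one of us is a knave" - this is TRUE because Rose, Olivia, and Eve are knaves.
- Eve (knave) says "Rose and I are different types" - this is FALSE (a lie) because Eve is a knave and Rose is a knave.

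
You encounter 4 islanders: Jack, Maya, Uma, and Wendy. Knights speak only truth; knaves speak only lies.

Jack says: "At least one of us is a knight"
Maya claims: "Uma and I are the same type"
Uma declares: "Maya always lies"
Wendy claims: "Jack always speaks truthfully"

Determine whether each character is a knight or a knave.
Jack is a knight.
Maya is a knave.
Uma is a knight.
Wendy is a knight.

Verification:
- Jack (knight) says "At least one of us is a knight" - this is TRUE because Jack, Uma, and Wendy are knights.
- Maya (knave) says "Uma and I are the same type" - this is FALSE (a lie) because Maya is a knave and Uma is a knight.
- Uma (knight) says "Maya always lies" - this is TRUE because Maya is a knave.
- Wendy (knight) says "Jack always speaks truthfully" - this is TRUE because Jack is a knight.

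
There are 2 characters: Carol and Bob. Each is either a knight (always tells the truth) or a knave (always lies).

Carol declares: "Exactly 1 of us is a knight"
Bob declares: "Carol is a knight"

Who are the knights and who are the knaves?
Carol is a knave.
Bob is a knave.

Verification:
- Carol (knave) says "Exactly 1 of us is a knight" - this is FALSE (a lie) because there are 0 knights.
- Bob (knave) says "Carol is a knight" - this is FALSE (a lie) because Carol is a knave.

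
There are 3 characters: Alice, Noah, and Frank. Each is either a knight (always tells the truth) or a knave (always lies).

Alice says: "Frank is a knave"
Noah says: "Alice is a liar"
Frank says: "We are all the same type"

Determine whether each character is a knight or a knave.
Alice is a knight.
Noah is a knave.
Frank is a knave.

Verification:
- Alice (knight) says "Frank is a knave" - this is TRUE because Frank is a knave.
- Noah (knave) says "Alice is a liar" - this is FALSE (a lie) because Alice is a knight.
- Frank (knave) says "We are all the same type" - this is FALSE (a lie) because Alice is a knight and Noah and Frank are knaves.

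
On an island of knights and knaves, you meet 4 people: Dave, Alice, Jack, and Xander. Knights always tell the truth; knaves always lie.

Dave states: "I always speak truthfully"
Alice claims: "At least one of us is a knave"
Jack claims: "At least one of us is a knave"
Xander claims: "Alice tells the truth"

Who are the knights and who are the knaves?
Dave is a knave.
Alice is a knight.
Jack is a knight.
Xander is a knight.

Verification:
- Dave (knave) says "I always speak truthfully" - this is FALSE (a lie) because Dave is a knave.
- Alice (knight) says "At least one of us is a knave" - this is TRUE because Dave is a knave.
- Jack (knight) says "At least one of us is a knave" - this is TRUE because Dave is a knave.
- Xander (knight) says "Alice tells the truth" - this is TRUE because Alice is a knight.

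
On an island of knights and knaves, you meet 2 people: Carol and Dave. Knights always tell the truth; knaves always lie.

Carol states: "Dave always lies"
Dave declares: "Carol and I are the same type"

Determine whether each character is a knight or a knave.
Carol is a knight.
Dave is a knave.

Verification:
- Carol (knight) says "Dave always lies" - this is TRUE because Dave is a knave.
- Dave (knave) says "Carol and I are the same type" - this is FALSE (a lie) because Dave is a knave and Carol is a knight.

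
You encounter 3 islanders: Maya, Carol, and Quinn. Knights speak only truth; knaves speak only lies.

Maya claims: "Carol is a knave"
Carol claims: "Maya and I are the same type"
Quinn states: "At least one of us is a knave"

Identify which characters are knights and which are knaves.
Maya is a knight.
Carol is a knave.
Quinn is a knight.

Verification:
- Maya (knight) says "Carol is a knave" - this is TRUE because Carol is a knave.
- Carol (knave) says "Maya and I are the same type" - this is FALSE (a lie) because Carol is a knave and Maya is a knight.
- Quinn (knight) says "At least one of us is a knave" - this is TRUE because Carol is a knave.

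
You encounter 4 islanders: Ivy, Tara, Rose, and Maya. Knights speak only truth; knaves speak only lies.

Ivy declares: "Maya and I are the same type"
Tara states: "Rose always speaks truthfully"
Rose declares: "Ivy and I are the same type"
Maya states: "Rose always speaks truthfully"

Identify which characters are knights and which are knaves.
Ivy is a knight.
Tara is a knight.
Rose is a knight.
Maya is a knight.

Verification:
- Ivy (knight) says "Maya and I are the same type" - this is TRUE because Ivy is a knight and Maya is a knight.
- Tara (knight) says "Rose always speaks truthfully" - this is TRUE because Rose is a knight.
- Rose (knight) says "Ivy and I are the same type" - this is TRUE because Rose is a knight and Ivy is a knight.
- Maya (knight) says "Rose always speaks truthfully" - this is TRUE because Rose is a knight.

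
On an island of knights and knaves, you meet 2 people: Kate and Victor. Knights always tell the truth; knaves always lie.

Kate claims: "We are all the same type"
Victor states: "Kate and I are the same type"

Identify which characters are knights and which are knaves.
Kate is a knight.
Victor is a knight.

Verification:
- Kate (knight) says "We are all the same type" - this is TRUE because Kate and Victor are knights.
- Victor (knight) says "Kate and I are the same type" - this is TRUE because Victor is a knight and Kate is a knight.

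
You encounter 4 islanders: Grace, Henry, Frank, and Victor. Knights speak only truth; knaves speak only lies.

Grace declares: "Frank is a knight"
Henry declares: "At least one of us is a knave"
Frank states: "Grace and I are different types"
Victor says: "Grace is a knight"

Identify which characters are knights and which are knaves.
Grace is a knave.
Henry is a knight.
Frank is a knave.
Victor is a knave.

Verification:
- Grace (knave) says "Frank is a knight" - this is FALSE (a lie) because Frank is a knave.
- Henry (knight) says "At least one of us is a knave" - this is TRUE because Grace, Frank, and Victor are knaves.
- Frank (knave) says "Grace and I are different types" - this is FALSE (a lie) because Frank is a knave and Grace is a knave.
- Victor (knave) says "Grace is a knight" - this is FALSE (a lie) because Grace is a knave.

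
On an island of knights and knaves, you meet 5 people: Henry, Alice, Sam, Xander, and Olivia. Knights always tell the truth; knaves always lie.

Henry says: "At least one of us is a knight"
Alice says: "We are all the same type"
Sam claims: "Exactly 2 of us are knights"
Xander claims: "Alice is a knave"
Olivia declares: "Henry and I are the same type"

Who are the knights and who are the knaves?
Henry is a knight.
Alice is a knave.
Sam is a knave.
Xander is a knight.
Olivia is a knight.

Verification:
- Henry (knight) says "At least one of us is a knight" - this is TRUE because Henry, Xander, and Olivia are knights.
- Alice (knave) says "We are all the same type" - this is FALSE (a lie) because Henry, Xander, and Olivia are knights and Alice and Sam are knaves.
- Sam (knave) says "Exactly 2 of us are knights" - this is FALSE (a lie) because there are 3 knights.
- Xander (knight) says "Alice is a knave" - this is TRUE because Alice is a knave.
- Olivia (knight) says "Henry and I are the same type" - this is TRUE because Olivia is a knight and Henry is a knight.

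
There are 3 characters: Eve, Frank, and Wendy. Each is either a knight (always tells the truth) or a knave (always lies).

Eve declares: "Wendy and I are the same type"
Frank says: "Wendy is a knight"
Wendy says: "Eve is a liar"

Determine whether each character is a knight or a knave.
Eve is a knave.
Frank is a knight.
Wendy is a knight.

Verification:
- Eve (knave) says "Wendy and I are the same type" - this is FALSE (a lie) because Eve is a knave and Wendy is a knight.
- Frank (knight) says "Wendy is a knight" - this is TRUE because Wendy is a knight.
- Wendy (knight) says "Eve is a liar" - this is TRUE because Eve is a knave.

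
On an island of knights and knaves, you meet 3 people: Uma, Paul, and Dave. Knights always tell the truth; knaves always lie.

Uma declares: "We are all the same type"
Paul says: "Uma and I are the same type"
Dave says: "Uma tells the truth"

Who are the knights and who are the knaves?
Uma is a knight.
Paul is a knight.
Dave is a knight.

Verification:
- Uma (knight) says "We are all the same type" - this is TRUE because Uma, Paul, and Dave are knights.
- Paul (knight) says "Uma and I are the same type" - this is TRUE because Paul is a knight and Uma is a knight.
- Dave (knight) says "Uma tells the truth" - this is TRUE because Uma is a knight.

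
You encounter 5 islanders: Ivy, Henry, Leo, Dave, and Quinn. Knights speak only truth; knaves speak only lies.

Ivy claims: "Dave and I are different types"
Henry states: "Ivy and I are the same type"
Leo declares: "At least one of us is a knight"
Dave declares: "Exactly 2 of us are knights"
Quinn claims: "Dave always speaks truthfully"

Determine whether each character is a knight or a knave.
Ivy is a knight.
Henry is a knight.
Leo is a knight.
Dave is a knave.
Quinn is a knave.

Verification:
- Ivy (knight) says "Dave and I are different types" - this is TRUE because Ivy is a knight and Dave is a knave.
- Henry (knight) says "Ivy and I are the same type" - this is TRUE because Henry is a knight and Ivy is a knight.
- Leo (knight) says "At least one of us is a knight" - this is TRUE because Ivy, Henry, and Leo are knights.
- Dave (knave) says "Exactly 2 of us are knights" - this is FALSE (a lie) because there are 3 knights.
- Quinn (knave) says "Dave always speaks truthfully" - this is FALSE (a lie) because Dave is a knave.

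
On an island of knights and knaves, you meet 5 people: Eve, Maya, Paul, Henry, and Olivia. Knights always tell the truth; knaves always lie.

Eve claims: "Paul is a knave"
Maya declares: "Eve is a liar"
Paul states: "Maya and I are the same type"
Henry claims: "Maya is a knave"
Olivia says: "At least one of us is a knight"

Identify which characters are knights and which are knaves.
Eve is a knave.
Maya is a knight.
Paul is a knight.
Henry is a knave.
Olivia is a knight.

Verification:
- Eve (knave) says "Paul is a knave" - this is FALSE (a lie) because Paul is a knight.
- Maya (knight) says "Eve is a liar" - this is TRUE because Eve is a knave.
- Paul (knight) says "Maya and I are the same type" - this is TRUE because Paul is a knight and Maya is a knight.
- Henry (knave) says "Maya is a knave" - this is FALSE (a lie) because Maya is a knight.
- Olivia (knight) says "At least one of us is a knight" - this is TRUE because Maya, Paul, and Olivia are knights.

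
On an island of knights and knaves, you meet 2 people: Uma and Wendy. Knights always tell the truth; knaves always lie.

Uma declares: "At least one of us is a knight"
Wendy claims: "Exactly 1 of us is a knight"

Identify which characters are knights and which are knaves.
Uma is a knave.
Wendy is a knave.

Verification:
- Uma (knave) says "At least one of us is a knight" - this is FALSE (a lie) because no one is a knight.
- Wendy (knave) says "Exactly 1 of us is a knight" - this is FALSE (a lie) because there are 0 knights.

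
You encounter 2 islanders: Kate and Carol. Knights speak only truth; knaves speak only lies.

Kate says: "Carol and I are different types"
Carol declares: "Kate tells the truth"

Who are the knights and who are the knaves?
Kate is a knave.
Carol is a knave.

Verification:
- Kate (knave) says "Carol and I are different types" - this is FALSE (a lie) because Kate is a knave and Carol is a knave.
- Carol (knave) says "Kate tells the truth" - this is FALSE (a lie) because Kate is a knave.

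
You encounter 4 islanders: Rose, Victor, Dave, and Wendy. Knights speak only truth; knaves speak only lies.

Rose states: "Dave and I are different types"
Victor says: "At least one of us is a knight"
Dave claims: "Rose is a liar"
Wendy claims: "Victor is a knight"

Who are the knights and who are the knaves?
Rose is a knight.
Victor is a knight.
Dave is a knave.
Wendy is a knight.

Verification:
- Rose (knight) says "Dave and I are different types" - this is TRUE because Rose is a knight and Dave is a knave.
- Victor (knight) says "At least one of us is a knight" - this is TRUE because Rose, Victor, and Wendy are knights.
- Dave (knave) says "Rose is a liar" - this is FALSE (a lie) because Rose is a knight.
- Wendy (knight) says "Victor is a knight" - this is TRUE because Victor is a knight.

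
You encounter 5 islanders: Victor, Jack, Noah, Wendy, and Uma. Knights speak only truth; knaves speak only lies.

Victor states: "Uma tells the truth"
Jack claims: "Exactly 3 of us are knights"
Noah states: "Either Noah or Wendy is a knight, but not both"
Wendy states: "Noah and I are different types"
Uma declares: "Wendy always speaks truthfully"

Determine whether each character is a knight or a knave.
Victor is a knave.
Jack is a knave.
Noah is a knave.
Wendy is a knave.
Uma is a knave.

Verification:
- Victor (knave) says "Uma tells the truth" - this is FALSE (a lie) because Uma is a knave.
- Jack (knave) says "Exactly 3 of us are knights" - this is FALSE (a lie) because there are 0 knights.
- Noah (knave) says "Either Noah or Wendy is a knight, but not both" - this is FALSE (a lie) because Noah is a knave and Wendy is a knave.
- Wendy (knave) says "Noah and I are different types" - this is FALSE (a lie) because Wendy is a knave and Noah is a knave.
- Uma (knave) says "Wendy always speaks truthfully" - this is FALSE (a lie) because Wendy is a knave.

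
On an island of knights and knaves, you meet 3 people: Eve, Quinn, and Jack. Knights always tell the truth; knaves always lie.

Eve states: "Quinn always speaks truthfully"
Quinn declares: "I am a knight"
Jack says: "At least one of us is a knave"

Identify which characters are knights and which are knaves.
Eve is a knave.
Quinn is a knave.
Jack is a knight.

Verification:
- Eve (knave) says "Quinn always speaks truthfully" - this is FALSE (a lie) because Quinn is a knave.
- Quinn (knave) says "I am a knight" - this is FALSE (a lie) because Quinn is a knave.
- Jack (knight) says "At least one of us is a knave" - this is TRUE because Eve and Quinn are knaves.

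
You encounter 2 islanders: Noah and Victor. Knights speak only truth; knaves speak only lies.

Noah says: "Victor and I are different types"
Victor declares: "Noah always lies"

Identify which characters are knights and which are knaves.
Noah is a knight.
Victor is a knave.

Verification:
- Noah (knight) says "Victor and I are different types" - this is TRUE because Noah is a knight and Victor is a knave.
- Victor (knave) says "Noah always lies" - this is FALSE (a lie) because Noah is a knight.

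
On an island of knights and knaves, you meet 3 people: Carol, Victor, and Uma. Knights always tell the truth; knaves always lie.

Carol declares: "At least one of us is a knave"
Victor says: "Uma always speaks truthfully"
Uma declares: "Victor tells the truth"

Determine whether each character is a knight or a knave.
Carol is a knight.
Victor is a knave.
Uma is a knave.

Verification:
- Carol (knight) says "At least one of us is a knave" - this is TRUE because Victor and Uma are knaves.
- Victor (knave) says "Uma always speaks truthfully" - this is FALSE (a lie) because Uma is a knave.
- Uma (knave) says "Victor tells the truth" - this is FALSE (a lie) because Victor is a knave.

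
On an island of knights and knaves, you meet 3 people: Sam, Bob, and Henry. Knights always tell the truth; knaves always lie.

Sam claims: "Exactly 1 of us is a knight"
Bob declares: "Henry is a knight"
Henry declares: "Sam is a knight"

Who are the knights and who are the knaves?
Sam is a knave.
Bob is a knave.
Henry is a knave.

Verification:
- Sam (knave) says "Exactly 1 of us is a knight" - this is FALSE (a lie) because there are 0 knights.
- Bob (knave) says "Henry is a knight" - this is FALSE (a lie) because Henry is a knave.
- Henry (knave) says "Sam is a knight" - this is FALSE (a lie) because Sam is a knave.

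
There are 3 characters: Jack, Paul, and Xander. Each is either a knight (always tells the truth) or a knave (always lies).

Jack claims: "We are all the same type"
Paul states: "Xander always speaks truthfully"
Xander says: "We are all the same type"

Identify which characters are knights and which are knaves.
Jack is a knight.
Paul is a knight.
Xander is a knight.

Verification:
- Jack (knight) says "We are all the same type" - this is TRUE because Jack, Paul, and Xander are knights.
- Paul (knight) says "Xander always speaks truthfully" - this is TRUE because Xander is a knight.
- Xander (knight) says "We are all the same type" - this is TRUE because Jack, Paul, and Xander are knights.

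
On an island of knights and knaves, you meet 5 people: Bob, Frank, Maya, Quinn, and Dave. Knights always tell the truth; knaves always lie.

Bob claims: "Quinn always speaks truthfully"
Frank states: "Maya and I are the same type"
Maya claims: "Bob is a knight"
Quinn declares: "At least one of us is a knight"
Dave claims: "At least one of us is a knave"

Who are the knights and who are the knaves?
Bob is a knight.
Frank is a knave.
Maya is a knight.
Quinn is a knight.
Dave is a knight.

Verification:
- Bob (knight) says "Quinn always speaks truthfully" - this is TRUE because Quinn is a knight.
- Frank (knave) says "Maya and I are the same type" - this is FALSE (a lie) because Frank is a knave and Maya is a knight.
- Maya (knight) says "Bob is a knight" - this is TRUE because Bob is a knight.
- Quinn (knight) says "At least one of us is a knight" - this is TRUE because Bob, Maya, Quinn, and Dave are knights.
- Dave (knight) says "At least one of us is a knave" - this is TRUE because Frank is a knave.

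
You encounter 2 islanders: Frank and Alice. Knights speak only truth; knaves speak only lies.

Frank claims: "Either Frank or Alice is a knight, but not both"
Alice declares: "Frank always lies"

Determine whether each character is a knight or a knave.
Frank is a knight.
Alice is a knave.

Verification:
- Frank (knight) says "Either Frank or Alice is a knight, but not both" - this is TRUE because Frank is a knight and Alice is a knave.
- Alice (knave) says "Frank always lies" - this is FALSE (a lie) because Frank is a knight.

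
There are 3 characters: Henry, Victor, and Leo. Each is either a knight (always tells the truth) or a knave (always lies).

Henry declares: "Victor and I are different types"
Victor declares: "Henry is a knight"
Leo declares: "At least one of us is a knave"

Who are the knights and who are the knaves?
Henry is a knave.
Victor is a knave.
Leo is a knight.

Verification:
- Henry (knave) says "Victor and I are different types" - this is FALSE (a lie) because Henry is a knave and Victor is a knave.
- Victor (knave) says "Henry is a knight" - this is FALSE (a lie) because Henry is a knave.
- Leo (knight) says "At least one of us is a knave" - this is TRUE because Henry and Victor are knaves.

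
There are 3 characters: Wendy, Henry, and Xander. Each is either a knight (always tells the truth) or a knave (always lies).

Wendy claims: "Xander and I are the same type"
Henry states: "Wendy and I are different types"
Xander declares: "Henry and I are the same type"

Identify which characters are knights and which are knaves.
Wendy is a knave.
Henry is a knight.
Xander is a knight.

Verification:
- Wendy (knave) says "Xander and I are the same type" - this is FALSE (a lie) because Wendy is a knave and Xander is a knight.
- Henry (knight) says "Wendy and I are different types" - this is TRUE because Henry is a knight and Wendy is a knave.
- Xander (knight) says "Henry and I are the same type" - this is TRUE because Xander is a knight and Henry is a knight.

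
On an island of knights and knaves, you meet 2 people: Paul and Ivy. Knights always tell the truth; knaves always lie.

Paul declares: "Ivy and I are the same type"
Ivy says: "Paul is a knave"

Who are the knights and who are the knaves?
Paul is a knave.
Ivy is a knight.

Verification:
- Paul (knave) says "Ivy and I are the same type" - this is FALSE (a lie) because Paul is a knave and Ivy is a knight.
- Ivy (knight) says "Paul is a knave" - this is TRUE because Paul is a knave.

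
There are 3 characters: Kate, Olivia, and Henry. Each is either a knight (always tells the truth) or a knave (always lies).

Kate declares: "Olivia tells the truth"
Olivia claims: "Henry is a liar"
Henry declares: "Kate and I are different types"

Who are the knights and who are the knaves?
Kate is a knave.
Olivia is a knave.
Henry is a knight.

Verification:
- Kate (knave) says "Olivia tells the truth" - this is FALSE (a lie) because Olivia is a knave.
- Olivia (knave) says "Henry is a liar" - this is FALSE (a lie) because Henry is a knight.
- Henry (knight) says "Kate and I are different types" - this is TRUE because Henry is a knight and Kate is a knave.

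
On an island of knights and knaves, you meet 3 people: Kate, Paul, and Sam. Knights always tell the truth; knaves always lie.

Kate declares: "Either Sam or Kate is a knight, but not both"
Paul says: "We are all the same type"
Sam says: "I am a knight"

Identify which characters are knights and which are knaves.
Kate is a knight.
Paul is a knave.
Sam is a knave.

Verification:
- Kate (knight) says "Either Sam or Kate is a knight, but not both" - this is TRUE because Sam is a knave and Kate is a knight.
- Paul (knave) says "We are all the same type" - this is FALSE (a lie) because Kate is a knight and Paul and Sam are knaves.
- Sam (knave) says "I am a knight" - this is FALSE (a lie) because Sam is a knave.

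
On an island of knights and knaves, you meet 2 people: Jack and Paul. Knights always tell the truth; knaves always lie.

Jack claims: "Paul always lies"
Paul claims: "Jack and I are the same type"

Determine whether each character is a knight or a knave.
Jack is a knight.
Paul is a knave.

Verification:
- Jack (knight) says "Paul always lies" - this is TRUE because Paul is a knave.
- Paul (knave) says "Jack and I are the same type" - this is FALSE (a lie) because Paul is a knave and Jack is a knight.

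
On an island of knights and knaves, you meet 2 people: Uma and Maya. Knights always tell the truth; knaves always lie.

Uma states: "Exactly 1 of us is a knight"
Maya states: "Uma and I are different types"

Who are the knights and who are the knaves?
Uma is a knave.
Maya is a knave.

Verification:
- Uma (knave) says "Exactly 1 of us is a knight" - this is FALSE (a lie) because there are 0 knights.
- Maya (knave) says "Uma and I are different types" - this is FALSE (a lie) because Maya is a knave and Uma is a knave.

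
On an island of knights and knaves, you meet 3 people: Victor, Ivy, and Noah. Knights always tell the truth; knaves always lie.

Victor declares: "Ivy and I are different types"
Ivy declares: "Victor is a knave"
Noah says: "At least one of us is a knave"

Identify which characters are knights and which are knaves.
Victor is a knight.
Ivy is a knave.
Noah is a knight.

Verification:
- Victor (knight) says "Ivy and I are different types" - this is TRUE because Victor is a knight and Ivy is a knave.
- Ivy (knave) says "Victor is a knave" - this is FALSE (a lie) because Victor is a knight.
- Noah (knight) says "At least one of us is a knave" - this is TRUE because Ivy is a knave.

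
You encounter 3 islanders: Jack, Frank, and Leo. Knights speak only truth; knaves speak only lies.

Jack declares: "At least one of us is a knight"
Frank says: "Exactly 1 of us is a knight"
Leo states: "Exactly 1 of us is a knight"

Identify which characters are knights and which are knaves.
Jack is a knave.
Frank is a knave.
Leo is a knave.

Verification:
- Jack (knave) says "At least one of us is a knight" - this is FALSE (a lie) because no one is a knight.
- Frank (knave) says "Exactly 1 of us is a knight" - this is FALSE (a lie) because there are 0 knights.
- Leo (knave) says "Exactly 1 of us is a knight" - this is FALSE (a lie) because there are 0 knights.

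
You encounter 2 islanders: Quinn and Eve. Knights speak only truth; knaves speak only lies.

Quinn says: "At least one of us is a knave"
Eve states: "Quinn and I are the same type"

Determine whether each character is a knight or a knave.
Quinn is a knight.
Eve is a knave.

Verification:
- Quinn (knight) says "At least one of us is a knave" - this is TRUE because Eve is a knave.
- Eve (knave) says "Quinn and I are the same type" - this is FALSE (a lie) because Eve is a knave and Quinn is a knight.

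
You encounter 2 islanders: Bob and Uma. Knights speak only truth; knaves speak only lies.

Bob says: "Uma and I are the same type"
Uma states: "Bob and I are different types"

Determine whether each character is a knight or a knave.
Bob is a knave.
Uma is a knight.

Verification:
- Bob (knave) says "Uma and I are the same type" - this is FALSE (a lie) because Bob is a knave and Uma is a knight.
- Uma (knight) says "Bob and I are different types" - this is TRUE because Uma is a knight and Bob is a knave.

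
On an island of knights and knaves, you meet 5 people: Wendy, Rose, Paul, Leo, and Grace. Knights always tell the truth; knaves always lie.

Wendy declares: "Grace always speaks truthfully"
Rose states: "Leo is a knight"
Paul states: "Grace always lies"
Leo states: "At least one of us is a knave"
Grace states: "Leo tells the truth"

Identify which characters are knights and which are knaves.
Wendy is a knight.
Rose is a knight.
Paul is a knave.
Leo is a knight.
Grace is a knight.

Verification:
- Wendy (knight) says "Grace always speaks truthfully" - this is TRUE because Grace is a knight.
- Rose (knight) says "Leo is a knight" - this is TRUE because Leo is a knight.
- Paul (knave) says "Grace always lies" - this is FALSE (a lie) because Grace is a knight.
- Leo (knight) says "At least one of us is a knave" - this is TRUE because Paul is a knave.
- Grace (knight) says "Leo tells the truth" - this is TRUE because Leo is a knight.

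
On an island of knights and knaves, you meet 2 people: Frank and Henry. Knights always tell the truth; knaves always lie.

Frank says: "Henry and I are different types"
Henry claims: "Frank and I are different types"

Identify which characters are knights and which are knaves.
Frank is a knave.
Henry is a knave.

Verification:
- Frank (knave) says "Henry and I are different types" - this is FALSE (a lie) because Frank is a knave and Henry is a knave.
- Henry (knave) says "Frank and I are different types" - this is FALSE (a lie) because Henry is a knave and Frank is a knave.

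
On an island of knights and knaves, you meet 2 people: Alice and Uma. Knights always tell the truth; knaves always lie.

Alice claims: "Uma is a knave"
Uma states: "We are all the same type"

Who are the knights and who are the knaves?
Alice is a knight.
Uma is a knave.

Verification:
- Alice (knight) says "Uma is a knave" - this is TRUE because Uma is a knave.
- Uma (knave) says "We are all the same type" - this is FALSE (a lie) because Alice is a knight and Uma is a knave.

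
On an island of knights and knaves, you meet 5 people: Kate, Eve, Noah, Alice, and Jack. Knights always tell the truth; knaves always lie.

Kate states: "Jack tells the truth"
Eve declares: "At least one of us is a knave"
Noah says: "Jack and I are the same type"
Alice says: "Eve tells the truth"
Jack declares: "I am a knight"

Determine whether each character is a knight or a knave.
Kate is a knight.
Eve is a knight.
Noah is a knave.
Alice is a knight.
Jack is a knight.

Verification:
- Kate (knight) says "Jack tells the truth" - this is TRUE because Jack is a knight.
- Eve (knight) says "At least one of us is a knave" - this is TRUE because Noah is a knave.
- Noah (knave) says "Jack and I are the same type" - this is FALSE (a lie) because Noah is a knave and Jack is a knight.
- Alice (knight) says "Eve tells the truth" - this is TRUE because Eve is a knight.
- Jack (knight) says "I am a knight" - this is TRUE because Jack is a knight.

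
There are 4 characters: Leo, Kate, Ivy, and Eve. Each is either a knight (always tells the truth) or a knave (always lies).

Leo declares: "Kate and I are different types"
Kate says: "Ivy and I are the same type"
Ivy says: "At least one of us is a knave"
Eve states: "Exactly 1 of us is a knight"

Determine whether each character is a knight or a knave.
Leo is a knight.
Kate is a knave.
Ivy is a knight.
Eve is a knave.

Verification:
- Leo (knight) says "Kate and I are different types" - this is TRUE because Leo is a knight and Kate is a knave.
- Kate (knave) says "Ivy and I are the same type" - this is FALSE (a lie) because Kate is a knave and Ivy is a knight.
- Ivy (knight) says "At least one of us is a knave" - this is TRUE because Kate and Eve are knaves.
- Eve (knave) says "Exactly 1 of us is a knight" - this is FALSE (a lie) because there are 2 knights.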